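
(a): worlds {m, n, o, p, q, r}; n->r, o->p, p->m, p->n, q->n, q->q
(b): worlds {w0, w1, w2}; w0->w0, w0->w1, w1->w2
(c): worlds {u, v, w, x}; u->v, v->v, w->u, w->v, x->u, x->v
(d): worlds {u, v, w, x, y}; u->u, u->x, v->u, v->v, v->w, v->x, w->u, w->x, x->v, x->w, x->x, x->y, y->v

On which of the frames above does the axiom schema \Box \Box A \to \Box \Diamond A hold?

(c), (d)

This is the axiom for a generalized confluence (Geach) condition; its first-order frame correspondent is \forall x \forall z (xRz \to \exists w (x R^2 w \wedge zRw)).
(a): fails — nRr but no w with nR²w and rRw.
(b): fails — w1Rw2 but no w with w1R²w and w2Rw.
(c): satisfies the condition.
(d): satisfies the condition.
Valid on: (c), (d).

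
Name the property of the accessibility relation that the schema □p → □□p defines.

Suppose □p→□□p is valid. Take Rxy, Ryz and set V(p)={w : Rxw}. Then □p at x, so □□p at x, so □p at y, so p at z, i.e. Rxz.

transitivity: ∀x ∀y ∀z (Rxy ∧ Ryz → Rxz)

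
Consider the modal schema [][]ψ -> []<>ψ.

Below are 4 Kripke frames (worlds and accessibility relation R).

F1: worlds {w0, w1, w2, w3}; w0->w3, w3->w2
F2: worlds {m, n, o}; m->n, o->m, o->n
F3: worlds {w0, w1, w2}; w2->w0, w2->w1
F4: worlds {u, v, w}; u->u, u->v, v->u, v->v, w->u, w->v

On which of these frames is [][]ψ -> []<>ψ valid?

F4

This is the axiom for a generalized confluence (Geach) condition; its first-order frame correspondent is forall x forall z (xRz -> exists w (x R^2 w & zRw)).
F1: fails — w3Rw2 but no w with w3R²w and w2Rw.
F2: fails — mRn but no w with mR²w and nRw.
F3: fails — w2Rw0 but no w with w2R²w and w0Rw.
F4: satisfies the condition.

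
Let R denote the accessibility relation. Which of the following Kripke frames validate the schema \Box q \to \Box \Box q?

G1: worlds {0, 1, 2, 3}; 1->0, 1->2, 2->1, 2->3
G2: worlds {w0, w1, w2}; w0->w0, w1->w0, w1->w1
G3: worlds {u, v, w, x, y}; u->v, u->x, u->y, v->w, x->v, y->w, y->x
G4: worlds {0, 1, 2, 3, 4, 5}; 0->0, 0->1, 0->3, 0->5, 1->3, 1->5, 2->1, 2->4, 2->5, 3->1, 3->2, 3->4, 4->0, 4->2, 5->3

G2

This is the axiom for transitivity; its first-order frame correspondent is \forall x \forall y \forall z (Rxy \wedge Ryz \to Rxz).
G1: fails — R12 and R23 but not R13.
G2: satisfies the condition.
G3: fails — Ruv and Rvw but not Ruw.
G4: fails — R34 and R40 but not R30.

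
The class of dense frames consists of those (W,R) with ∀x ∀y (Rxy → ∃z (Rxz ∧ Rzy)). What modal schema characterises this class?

□□ψ → □ψ

A defining formula is □□ψ → □ψ (the C4 axiom).
Suppose □□ψ→□ψ is valid. Take Rxy and set V(ψ)={w : xR²w}. Then □□ψ at x, so □ψ at x, so ψ at y, i.e. ∃z(Rxz∧Rzy).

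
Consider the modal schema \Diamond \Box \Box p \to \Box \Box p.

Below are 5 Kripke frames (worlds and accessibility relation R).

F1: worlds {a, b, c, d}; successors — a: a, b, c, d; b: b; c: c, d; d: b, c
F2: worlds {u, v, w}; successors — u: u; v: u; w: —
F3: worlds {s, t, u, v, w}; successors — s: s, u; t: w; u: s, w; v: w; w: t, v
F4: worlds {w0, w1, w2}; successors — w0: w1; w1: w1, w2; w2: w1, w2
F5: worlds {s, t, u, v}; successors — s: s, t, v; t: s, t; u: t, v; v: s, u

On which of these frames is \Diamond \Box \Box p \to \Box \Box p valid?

F2, F4

This is the axiom for a generalized confluence (Geach) condition; its first-order frame correspondent is \forall x \forall y \forall z ((xRy \wedge x R^2 z) \to \exists w (y R^2 w \wedge z = w)).
F1: fails — aRb, aR²a but no w with bR²w and a=w.
F2: condition met.
F3: fails — sRu, sR²w but no w* with uR²w* and w=w*.
F4: condition met.
F5: fails — sRt, sR²u but no w with tR²w and u=w.
Valid on: F2, F4.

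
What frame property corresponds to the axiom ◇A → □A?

Suppose ◇A→□A is valid. Take Rxy, Rxz and set V(A)={y}. Then ◇A at x, so □A at x, so A at z, i.e. z=y.
Conversely, on a frame with partial functionality the schema holds at every world under every valuation.
So the correspondent is partial functionality.

partial functionality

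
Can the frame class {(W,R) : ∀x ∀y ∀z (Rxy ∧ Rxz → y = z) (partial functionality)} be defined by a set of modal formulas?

The condition is partial functionality. A defining modal formula is ◇r → □r.
Suppose ◇r→□r is valid. Take Rxy, Rxz and set V(r)={y}. Then ◇r at x, so □r at x, so r at z, i.e. z=y.

Yes — defined by ◇r → □r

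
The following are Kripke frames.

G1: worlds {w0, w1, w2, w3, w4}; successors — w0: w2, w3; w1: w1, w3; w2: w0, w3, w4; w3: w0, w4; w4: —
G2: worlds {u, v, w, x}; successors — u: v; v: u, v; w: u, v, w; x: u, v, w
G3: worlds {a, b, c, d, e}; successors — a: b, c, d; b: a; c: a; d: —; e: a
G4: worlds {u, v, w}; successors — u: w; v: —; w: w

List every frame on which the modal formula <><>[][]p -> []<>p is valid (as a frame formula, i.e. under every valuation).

This is the axiom for a generalized confluence (Geach) condition; its first-order frame correspondent is forall x forall y forall z ((x R^2 y & xRz) -> exists w (y R^2 w & zRw)).
G1: fails — w0R²w3, w0Rw3 but no w with w3R²w and w3Rw.
G2: condition met.
G3: fails — aR²a, aRd but no w with aR²w and dRw.
G4: condition met.

G2, G4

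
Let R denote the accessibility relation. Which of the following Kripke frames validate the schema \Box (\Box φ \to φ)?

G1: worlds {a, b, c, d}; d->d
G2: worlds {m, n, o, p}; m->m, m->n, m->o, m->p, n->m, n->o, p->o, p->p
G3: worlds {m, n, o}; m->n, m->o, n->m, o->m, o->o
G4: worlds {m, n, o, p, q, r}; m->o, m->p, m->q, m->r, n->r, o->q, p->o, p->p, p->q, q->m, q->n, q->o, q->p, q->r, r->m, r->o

G1

Frame correspondent (Sahlqvist): \forall x \forall y (Rxy \to Ryy) — i.e. shift-reflexivity.
G1: ✓.
G2: fails — Rno but not Roo.
G3: fails — Rom but not Rmm.
G4: fails — Rnr but not Rrr.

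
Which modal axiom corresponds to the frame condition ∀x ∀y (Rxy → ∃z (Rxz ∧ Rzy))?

This is density; the standard corresponding axiom is C4: □□q → □q.
Suppose □□q→□q is valid. Take Rxy and set V(q)={w : xR²w}. Then □□q at x, so □q at x, so q at y, i.e. ∃z(Rxz∧Rzy).

□□q → □q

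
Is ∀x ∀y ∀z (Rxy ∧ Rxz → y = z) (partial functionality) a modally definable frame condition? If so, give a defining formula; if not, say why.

This is a Sahlqvist condition; the CD axiom ◇p → □p defines it.

Yes, by ◇p → □p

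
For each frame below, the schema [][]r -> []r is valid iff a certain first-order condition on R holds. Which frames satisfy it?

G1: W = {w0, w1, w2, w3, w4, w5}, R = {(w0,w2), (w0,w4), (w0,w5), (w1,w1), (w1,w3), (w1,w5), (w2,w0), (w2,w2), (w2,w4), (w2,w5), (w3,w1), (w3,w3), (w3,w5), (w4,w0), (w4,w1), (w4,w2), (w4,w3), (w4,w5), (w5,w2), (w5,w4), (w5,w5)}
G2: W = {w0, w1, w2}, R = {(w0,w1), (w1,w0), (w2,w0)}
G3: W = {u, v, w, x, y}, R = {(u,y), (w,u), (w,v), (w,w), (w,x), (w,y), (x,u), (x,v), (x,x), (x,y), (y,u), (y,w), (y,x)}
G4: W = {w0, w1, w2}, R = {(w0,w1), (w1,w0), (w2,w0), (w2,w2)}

This is the axiom for density; its first-order frame correspondent is forall x forall y (Rxy -> exists z (Rxz & Rzy)).
G1: holds.
G2: fails — Rw0w1 but no z with Rw0z and Rzw1.
G3: fails — Ruy but no z with Ruz and Rzy.
G4: fails — Rw0w1 but no z with Rw0z and Rzw1.
Valid on: G1.

G1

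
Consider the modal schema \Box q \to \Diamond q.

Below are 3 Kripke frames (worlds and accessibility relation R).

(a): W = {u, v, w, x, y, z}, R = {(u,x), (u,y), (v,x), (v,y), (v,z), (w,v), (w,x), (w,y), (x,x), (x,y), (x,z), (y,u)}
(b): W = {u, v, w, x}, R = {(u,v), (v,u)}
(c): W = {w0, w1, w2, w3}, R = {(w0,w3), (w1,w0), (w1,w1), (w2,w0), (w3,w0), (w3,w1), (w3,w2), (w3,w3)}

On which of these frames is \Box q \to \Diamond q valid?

This is the axiom for seriality; its first-order frame correspondent is \forall x \exists y Rxy.
(a): fails — world z has no successor.
(b): fails — world w has no successor.
(c): ✓.
Valid on: (c).

(c)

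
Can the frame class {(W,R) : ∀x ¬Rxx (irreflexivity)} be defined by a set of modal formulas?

Not modally definable

If a class were modally definable it would be closed under surjective bounded morphisms (Goldblatt–Thomason).
The 5-cycle (worlds 0,1,2,3,4 with 0→1→2→3→4→0) is irreflexive, and the map sending every world to a single reflexive point • is a surjective bounded morphism (forth: every edge maps to (•,•); back: every world has a successor). So any modal formula valid on the 5-cycle is also valid on the reflexive point, which is not irreflexive.
So the class is not modally definable.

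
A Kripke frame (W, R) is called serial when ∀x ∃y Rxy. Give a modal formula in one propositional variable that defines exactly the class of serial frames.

A defining formula is □s → ◇s (the D axiom).

□s → ◇s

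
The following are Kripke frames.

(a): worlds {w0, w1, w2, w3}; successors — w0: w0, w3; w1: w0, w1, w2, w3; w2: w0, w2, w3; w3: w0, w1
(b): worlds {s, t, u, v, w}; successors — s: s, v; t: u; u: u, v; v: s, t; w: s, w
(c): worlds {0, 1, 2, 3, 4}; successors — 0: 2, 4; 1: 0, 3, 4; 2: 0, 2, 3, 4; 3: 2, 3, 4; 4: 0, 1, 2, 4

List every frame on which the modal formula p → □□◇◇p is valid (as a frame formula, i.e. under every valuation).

Frame correspondent (Sahlqvist): ∀x ∀z (xR²z → ∃w (x = w ∧ zR²w)) — i.e. a generalized confluence (Geach) condition.
(a): fails — w2R²w0 but no w with w2=w and w0R²w.
(b): fails — sR²t but no w* with s=w* and tR²w*.
(c): holds.

(c)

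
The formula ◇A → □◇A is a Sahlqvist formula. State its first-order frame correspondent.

The Euclidean property

Suppose ◇A→□◇A is valid. Take Rxy, Rxz and set V(A)={y}. Then ◇A at x, so □◇A at x, so ◇A at z, so some w with Rzw has A; w=y, i.e. Rzy. By symmetry of the argument, Ryz.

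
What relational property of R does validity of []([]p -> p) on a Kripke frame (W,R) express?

Shift-reflexivity

Suppose □(□p→p) is valid. Take Rxy and set V(p)={w : Ryw}. Then at y, □p holds; since □(□p→p) at x, □p→p at y, so p at y, i.e. Ryy.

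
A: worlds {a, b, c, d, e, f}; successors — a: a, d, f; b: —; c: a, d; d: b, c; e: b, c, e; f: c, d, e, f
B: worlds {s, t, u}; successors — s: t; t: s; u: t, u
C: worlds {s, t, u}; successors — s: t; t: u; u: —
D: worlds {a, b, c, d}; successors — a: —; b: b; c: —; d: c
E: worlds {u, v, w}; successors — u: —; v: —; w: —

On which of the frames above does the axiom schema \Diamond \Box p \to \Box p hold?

E

This is the axiom for the Euclidean property; its first-order frame correspondent is \forall x \forall y \forall z (Rxy \wedge Rxz \to Ryz).
A: fails — Rad and Raa but not Rda.
B: fails — Rst and Rst but not Rtt.
C: fails — Rst and Rst but not Rtt.
D: fails — Rdc and Rdc but not Rcc.
E: satisfies the condition.
Valid on: E.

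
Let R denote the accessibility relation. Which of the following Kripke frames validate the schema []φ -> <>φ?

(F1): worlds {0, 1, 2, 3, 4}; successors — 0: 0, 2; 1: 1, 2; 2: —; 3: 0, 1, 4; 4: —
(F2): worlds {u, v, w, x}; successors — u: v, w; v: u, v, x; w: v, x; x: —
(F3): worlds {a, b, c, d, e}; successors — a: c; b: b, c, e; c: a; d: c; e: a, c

(F3)

The schema corresponds to seriality: forall x exists y Rxy.
(F1): fails — world 2 has no successor.
(F2): fails — world x has no successor.
(F3): holds.
Valid on: (F3).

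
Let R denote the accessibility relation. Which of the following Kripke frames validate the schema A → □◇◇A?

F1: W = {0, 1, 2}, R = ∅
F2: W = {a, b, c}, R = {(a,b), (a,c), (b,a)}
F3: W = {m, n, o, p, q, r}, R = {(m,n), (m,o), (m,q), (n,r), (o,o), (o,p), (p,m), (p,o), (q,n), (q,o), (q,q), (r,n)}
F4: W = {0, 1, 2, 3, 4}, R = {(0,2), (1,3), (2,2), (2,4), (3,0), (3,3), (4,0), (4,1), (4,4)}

F1

Frame correspondent (Sahlqvist): ∀x ∀z (xRz → ∃w (x = w ∧ zR²w)) — i.e. a generalized confluence (Geach) condition.
F1: holds.
F2: fails — aRb but no w with a=w and bR²w.
F3: fails — mRn but no w with m=w and nR²w.
F4: fails — 1R3 but no w with 1=w and 3R²w.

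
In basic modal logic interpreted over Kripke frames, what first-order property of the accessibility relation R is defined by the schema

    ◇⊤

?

◇⊤ holds at w iff w has a successor, so frame-validity of ◇⊤ is exactly seriality. Equivalently via □p → ◇p:
Suppose □p→◇p is valid. At any x set V(p)=W. Then □p at x, so ◇p at x, so x has a successor.
Conversely, any frame satisfying ∀x ∃y Rxy validates the schema.
So the correspondent is seriality.

seriality: ∀x ∃y Rxy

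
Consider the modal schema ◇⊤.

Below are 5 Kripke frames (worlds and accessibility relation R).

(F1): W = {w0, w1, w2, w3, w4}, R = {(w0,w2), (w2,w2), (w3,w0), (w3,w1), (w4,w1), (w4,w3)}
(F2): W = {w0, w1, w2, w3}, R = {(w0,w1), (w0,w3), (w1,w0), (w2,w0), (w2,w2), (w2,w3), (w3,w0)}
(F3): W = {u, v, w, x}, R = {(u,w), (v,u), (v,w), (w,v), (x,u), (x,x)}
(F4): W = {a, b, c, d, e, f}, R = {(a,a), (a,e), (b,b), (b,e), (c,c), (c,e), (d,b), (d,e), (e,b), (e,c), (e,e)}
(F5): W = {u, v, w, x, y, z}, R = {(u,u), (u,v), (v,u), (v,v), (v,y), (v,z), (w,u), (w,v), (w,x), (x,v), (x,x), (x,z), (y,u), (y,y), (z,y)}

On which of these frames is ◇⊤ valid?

The schema corresponds to seriality: ∀x ∃y Rxy.
(F1): fails — world w1 has no successor.
(F2): condition met.
(F3): condition met.
(F4): fails — world f has no successor.
(F5): condition met.
Valid on: (F2), (F3), (F5).

(F2), (F3), (F5)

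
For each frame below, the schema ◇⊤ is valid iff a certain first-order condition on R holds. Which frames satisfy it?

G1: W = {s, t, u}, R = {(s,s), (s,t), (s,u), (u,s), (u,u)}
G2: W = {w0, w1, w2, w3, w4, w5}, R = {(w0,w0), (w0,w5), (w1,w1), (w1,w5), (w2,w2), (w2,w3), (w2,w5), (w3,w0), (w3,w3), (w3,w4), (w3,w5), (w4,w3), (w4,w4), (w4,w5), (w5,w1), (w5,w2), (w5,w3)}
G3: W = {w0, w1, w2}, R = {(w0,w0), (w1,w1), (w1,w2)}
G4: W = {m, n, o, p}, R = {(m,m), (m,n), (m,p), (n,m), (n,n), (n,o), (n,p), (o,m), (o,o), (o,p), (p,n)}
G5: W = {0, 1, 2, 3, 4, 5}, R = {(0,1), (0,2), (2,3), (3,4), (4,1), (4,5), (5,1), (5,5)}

This is the axiom for seriality; its first-order frame correspondent is ∀x ∃y Rxy.
G1: fails — world t has no successor.
G2: holds.
G3: fails — world w2 has no successor.
G4: holds.
G5: fails — world 1 has no successor.
Valid on: G2, G4.

G2, G4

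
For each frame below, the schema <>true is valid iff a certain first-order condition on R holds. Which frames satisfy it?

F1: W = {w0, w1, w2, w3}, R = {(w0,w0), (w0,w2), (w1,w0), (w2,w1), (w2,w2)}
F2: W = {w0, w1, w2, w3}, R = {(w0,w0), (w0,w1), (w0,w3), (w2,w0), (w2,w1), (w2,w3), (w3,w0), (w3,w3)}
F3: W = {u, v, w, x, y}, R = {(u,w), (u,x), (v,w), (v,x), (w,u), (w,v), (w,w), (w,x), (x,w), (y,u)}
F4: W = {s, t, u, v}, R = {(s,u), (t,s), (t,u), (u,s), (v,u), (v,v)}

The schema corresponds to seriality: forall x exists y Rxy.
F1: fails — world w3 has no successor.
F2: fails — world w1 has no successor.
F3: ✓.
F4: ✓.
Valid on: F3, F4.

F3, F4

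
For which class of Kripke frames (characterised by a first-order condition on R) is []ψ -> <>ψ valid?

Suppose □ψ→◇ψ is valid. At any x set V(ψ)=W. Then □ψ at x, so ◇ψ at x, so x has a successor.
The converse is a direct semantic check.
So the correspondent is seriality.

seriality: forall x exists y Rxy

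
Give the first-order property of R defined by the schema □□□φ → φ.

∀x ∃w (xR³w ∧ x = w)

This is a Sahlqvist (Geach-type) schema ◇^0□^3φ → □^0◇^0φ.
Minimal-valuation argument: fix x; take any y with xR^0y and any z with xR^0z. Set V(φ) to the set of worlds R-reachable from y in exactly 3 steps. Then □^3φ holds at y, so the antecedent holds at x; validity forces ◇^0φ at z, giving a w with zR^0w and yR^3w.
First-order correspondent: ∀x ∃w (xR³w ∧ x = w).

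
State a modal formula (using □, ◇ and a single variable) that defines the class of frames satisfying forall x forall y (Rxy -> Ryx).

r → □◇r

This is symmetry; the standard corresponding axiom is B: r → □◇r.
Suppose r→□◇r is valid. Take Rxy and set V(r)={x}. Then r at x, so □◇r at x, so ◇r at y, so some z with Ryz has r; z=x, i.e. Ryx.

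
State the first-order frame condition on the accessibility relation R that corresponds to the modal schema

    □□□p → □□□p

∀x ∀z (xR³z → ∃w (xR³w ∧ z = w))

This is a Sahlqvist (Geach-type) schema ◇^0□^3p → □^3◇^0p.
Minimal-valuation argument: fix x; take any y with xR^0y and any z with xR^3z. Set V(p) to the set of worlds R-reachable from y in exactly 3 steps. Then □^3p holds at y, so the antecedent holds at x; validity forces ◇^0p at z, giving a w with zR^0w and yR^3w.
First-order correspondent: ∀x ∀z (xR³z → ∃w (xR³w ∧ z = w)).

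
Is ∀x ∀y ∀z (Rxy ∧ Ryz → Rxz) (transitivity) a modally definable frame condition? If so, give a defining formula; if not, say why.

Yes: it is transitivity, defined by the 4 schema □p → □□p.
Suppose □p→□□p is valid. Take Rxy, Ryz and set V(p)={w : Rxw}. Then □p at x, so □□p at x, so □p at y, so p at z, i.e. Rxz.

Yes — defined by □p → □□p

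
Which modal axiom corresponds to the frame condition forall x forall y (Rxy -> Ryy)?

□(□ψ → ψ)

The condition is shift-reflexivity. The T□ schema □(□ψ → ψ) defines it.
Suppose □(□ψ→ψ) is valid. Take Rxy and set V(ψ)={w : Ryw}. Then at y, □ψ holds; since □(□ψ→ψ) at x, □ψ→ψ at y, so ψ at y, i.e. Ryy.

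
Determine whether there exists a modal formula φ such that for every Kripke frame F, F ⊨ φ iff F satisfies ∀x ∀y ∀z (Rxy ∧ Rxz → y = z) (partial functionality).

Yes — defined by ◇q → □q

The condition is partial functionality. A defining modal formula is ◇q → □q.
Suppose ◇q→□q is valid. Take Rxy, Rxz and set V(q)={y}. Then ◇q at x, so □q at x, so q at z, i.e. z=y.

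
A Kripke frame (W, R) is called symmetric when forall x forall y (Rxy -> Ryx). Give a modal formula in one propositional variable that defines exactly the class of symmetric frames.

The condition is symmetry. The B schema r → □◇r defines it.
Suppose r→□◇r is valid. Take Rxy and set V(r)={x}. Then r at x, so □◇r at x, so ◇r at y, so some z with Ryz has r; z=x, i.e. Ryx.

r → □◇r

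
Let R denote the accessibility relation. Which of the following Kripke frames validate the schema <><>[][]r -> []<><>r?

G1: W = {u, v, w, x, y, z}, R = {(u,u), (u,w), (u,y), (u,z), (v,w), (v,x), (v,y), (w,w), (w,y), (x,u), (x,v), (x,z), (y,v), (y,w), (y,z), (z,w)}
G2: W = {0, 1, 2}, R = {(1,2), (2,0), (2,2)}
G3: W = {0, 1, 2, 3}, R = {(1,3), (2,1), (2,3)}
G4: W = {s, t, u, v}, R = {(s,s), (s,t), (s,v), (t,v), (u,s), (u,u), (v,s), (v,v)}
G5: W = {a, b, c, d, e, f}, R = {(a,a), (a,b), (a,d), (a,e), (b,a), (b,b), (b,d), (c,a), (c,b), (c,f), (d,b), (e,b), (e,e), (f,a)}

Frame correspondent (Sahlqvist): forall x forall y forall z ((x R^2 y & xRz) -> exists w (y R^2 w & z R^2 w)) — i.e. a generalized confluence (Geach) condition.
G1: ✓.
G2: fails — 1R²0, 1R2 but no w with 0R²w and 2R²w.
G3: fails — 2R²3, 2R1 but no w with 3R²w and 1R²w.
G4: ✓.
G5: ✓.

G1, G4, G5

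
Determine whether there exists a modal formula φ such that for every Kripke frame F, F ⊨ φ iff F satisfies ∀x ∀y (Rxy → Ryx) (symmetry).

This is a Sahlqvist condition; the B axiom q → □◇q defines it.
Suppose q→□◇q is valid. Take Rxy and set V(q)={x}. Then q at x, so □◇q at x, so ◇q at y, so some z with Ryz has q; z=x, i.e. Ryx.

Yes — defined by q → □◇q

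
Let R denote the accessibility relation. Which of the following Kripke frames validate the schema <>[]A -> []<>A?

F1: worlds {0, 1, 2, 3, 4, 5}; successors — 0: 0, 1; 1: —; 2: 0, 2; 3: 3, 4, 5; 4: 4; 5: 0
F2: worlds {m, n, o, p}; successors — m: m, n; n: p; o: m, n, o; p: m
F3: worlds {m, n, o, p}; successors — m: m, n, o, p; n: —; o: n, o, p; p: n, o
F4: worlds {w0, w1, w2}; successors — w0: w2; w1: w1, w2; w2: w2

F4

Frame correspondent (Sahlqvist): forall x forall y forall z (Rxy & Rxz -> exists w (Ryw & Rzw)) — i.e. convergence.
F1: fails — R00 and R01 but 0 and 1 have no common successor.
F2: fails — Rmm and Rmn but m and n have no common successor.
F3: fails — Rmo and Rmn but o and n have no common successor.
F4: ✓.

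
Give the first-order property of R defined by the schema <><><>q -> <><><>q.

forall x forall y (x R^3 y -> exists w (y = w & x R^3 w))

This is a Sahlqvist (Geach-type) schema ◇^3□^0q → □^0◇^3q.
First-order correspondent: forall x forall y (x R^3 y -> exists w (y = w & x R^3 w)).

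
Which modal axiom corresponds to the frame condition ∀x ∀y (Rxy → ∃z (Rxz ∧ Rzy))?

The condition is density. The C4 schema □□p → □p defines it.
Suppose □□p→□p is valid. Take Rxy and set V(p)={w : xR²w}. Then □□p at x, so □p at x, so p at y, i.e. ∃z(Rxz∧Rzy).

□□p → □p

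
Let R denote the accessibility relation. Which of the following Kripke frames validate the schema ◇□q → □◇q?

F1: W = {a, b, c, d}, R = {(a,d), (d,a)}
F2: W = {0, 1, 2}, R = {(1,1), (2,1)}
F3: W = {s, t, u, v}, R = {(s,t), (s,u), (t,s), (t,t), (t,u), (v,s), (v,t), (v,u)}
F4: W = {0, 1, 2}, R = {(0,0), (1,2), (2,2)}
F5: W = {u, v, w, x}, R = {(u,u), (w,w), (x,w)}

F1, F2, F4, F5

This is the axiom for convergence; its first-order frame correspondent is ∀x ∀y ∀z (Rxy ∧ Rxz → ∃w (Ryw ∧ Rzw)).
F1: holds.
F2: holds.
F3: fails — Rsu and Rsu but u and u have no common successor.
F4: holds.
F5: holds.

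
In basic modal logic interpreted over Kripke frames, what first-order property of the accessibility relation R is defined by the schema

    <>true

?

seriality: forall x exists y Rxy

◇⊤ holds at w iff w has a successor, so frame-validity of ◇⊤ is exactly seriality. Equivalently via □ψ → ◇ψ:
Suppose □ψ→◇ψ is valid. At any x set V(ψ)=W. Then □ψ at x, so ◇ψ at x, so x has a successor.
The converse is a direct semantic check.
Frame condition: forall x exists y Rxy.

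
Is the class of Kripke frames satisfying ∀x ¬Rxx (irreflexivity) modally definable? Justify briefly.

Any modally definable frame class is closed under surjective bounded morphisms.
The 4-cycle (worlds a,b,c,d with a→b→c→d→a) is irreflexive, and the map sending every world to a single reflexive point • is a surjective bounded morphism (forth: every edge maps to (•,•); back: every world has a successor). So any modal formula valid on the 4-cycle is also valid on the reflexive point, which is not irreflexive.
So no modal formula (or set of formulas) defines exactly the irreflexive frames.

Not definable by any modal formula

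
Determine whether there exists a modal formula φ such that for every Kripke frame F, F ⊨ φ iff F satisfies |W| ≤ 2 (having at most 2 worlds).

Not definable by any modal formula

Modal frame validity is preserved under disjoint unions.
Any modal formula valid on each of 3 disjoint one-world frames is valid on their disjoint union (validity is preserved under disjoint unions). Each one-world frame has |W|=1≤2, but the union has |W|=3.
So no modal formula (or set of formulas) defines exactly the |W|≤2 frames.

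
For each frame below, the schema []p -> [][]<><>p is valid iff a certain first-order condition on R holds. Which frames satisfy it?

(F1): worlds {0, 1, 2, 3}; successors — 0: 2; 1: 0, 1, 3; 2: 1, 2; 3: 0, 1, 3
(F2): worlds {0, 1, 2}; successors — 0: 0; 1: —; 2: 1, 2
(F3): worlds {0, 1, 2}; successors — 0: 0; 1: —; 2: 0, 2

Frame correspondent (Sahlqvist): forall x forall z (x R^2 z -> exists w (xRw & z R^2 w)) — i.e. a generalized confluence (Geach) condition.
(F1): condition met.
(F2): fails — 2R²1 but no w with 2Rw and 1R²w.
(F3): condition met.
Valid on: (F1), (F3).

(F1), (F3)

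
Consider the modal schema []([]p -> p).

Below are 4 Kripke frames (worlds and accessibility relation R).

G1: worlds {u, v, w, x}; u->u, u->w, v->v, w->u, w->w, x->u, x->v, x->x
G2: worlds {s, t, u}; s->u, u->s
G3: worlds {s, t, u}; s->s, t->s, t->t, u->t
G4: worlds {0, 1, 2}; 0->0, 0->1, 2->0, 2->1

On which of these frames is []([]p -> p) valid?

G1, G3

The schema corresponds to shift-reflexivity: forall x forall y (Rxy -> Ryy).
G1: holds.
G2: fails — Rsu but not Ruu.
G3: holds.
G4: fails — R01 but not R11.
Valid on: G1, G3.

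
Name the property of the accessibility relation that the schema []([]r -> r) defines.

Suppose □(□r→r) is valid. Take Rxy and set V(r)={w : Ryw}. Then at y, □r holds; since □(□r→r) at x, □r→r at y, so r at y, i.e. Ryy.

shift-reflexivity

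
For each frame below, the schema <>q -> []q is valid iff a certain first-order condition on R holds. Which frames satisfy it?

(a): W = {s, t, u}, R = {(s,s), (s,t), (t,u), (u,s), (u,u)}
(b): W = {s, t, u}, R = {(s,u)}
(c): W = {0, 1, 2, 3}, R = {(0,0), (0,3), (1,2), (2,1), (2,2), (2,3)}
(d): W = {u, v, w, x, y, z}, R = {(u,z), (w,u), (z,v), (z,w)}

(b)

The schema corresponds to partial functionality: forall x forall y forall z (Rxy & Rxz -> y = z).
(a): fails — s sees both s and t.
(b): condition met.
(c): fails — 0 sees both 0 and 3.
(d): fails — z sees both v and w.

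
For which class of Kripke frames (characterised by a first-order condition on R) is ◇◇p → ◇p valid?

This is frame-equivalent to □p → □□p (substitute ¬p for p and contrapose).
Suppose □p→□□p is valid. Take Rxy, Ryz and set V(p)={w : Rxw}. Then □p at x, so □□p at x, so □p at y, so p at z, i.e. Rxz.

transitivity: ∀x ∀y ∀z (Rxy ∧ Ryz → Rxz)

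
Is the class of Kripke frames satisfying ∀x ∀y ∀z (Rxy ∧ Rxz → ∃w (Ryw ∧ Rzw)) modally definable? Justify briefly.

The condition is convergence. A defining modal formula is ◇□p → □◇p.

Definable; ◇□p → □◇p defines it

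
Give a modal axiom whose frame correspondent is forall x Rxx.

□ψ → ψ

A defining formula is □ψ → ψ (the T axiom).
Suppose □ψ→ψ is valid. At any x set V(ψ)={w : Rxw}. Then □ψ holds at x, so ψ holds at x, i.e. Rxx.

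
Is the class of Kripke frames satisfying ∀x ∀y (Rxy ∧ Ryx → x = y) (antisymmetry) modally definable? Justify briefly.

No — not modally definable

Any modally definable frame class is closed under surjective bounded morphisms.
The 6-cycle (worlds s,t,u,v,w,x with s→t→u→v→w→x→s) is antisymmetric. Sending even-indexed worlds to a and odd-indexed worlds to b is a surjective bounded morphism onto the two-world frame with a↔b, which is not antisymmetric.
So the class is not modally definable.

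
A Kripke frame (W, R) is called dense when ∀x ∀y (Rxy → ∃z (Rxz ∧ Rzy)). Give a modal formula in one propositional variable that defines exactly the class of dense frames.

□□s → □s

A defining formula is □□s → □s (the C4 axiom).
Suppose □□s→□s is valid. Take Rxy and set V(s)={w : xR²w}. Then □□s at x, so □s at x, so s at y, i.e. ∃z(Rxz∧Rzy).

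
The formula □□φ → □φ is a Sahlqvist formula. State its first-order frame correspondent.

density: ∀x ∀y (Rxy → ∃z (Rxz ∧ Rzy))

This is the C4 axiom.
Its frame correspondent is density — ∀x ∀y (Rxy → ∃z (Rxz ∧ Rzy)).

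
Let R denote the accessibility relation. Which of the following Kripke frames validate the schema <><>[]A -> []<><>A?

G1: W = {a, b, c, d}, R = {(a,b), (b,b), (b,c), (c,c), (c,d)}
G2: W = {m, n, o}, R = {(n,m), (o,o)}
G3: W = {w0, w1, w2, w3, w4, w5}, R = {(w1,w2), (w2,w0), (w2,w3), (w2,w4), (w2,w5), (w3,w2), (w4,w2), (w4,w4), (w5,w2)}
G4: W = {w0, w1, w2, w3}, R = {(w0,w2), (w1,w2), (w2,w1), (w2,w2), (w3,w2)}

The schema corresponds to a generalized confluence (Geach) condition: forall x forall y forall z ((x R^2 y & xRz) -> exists w (yRw & z R^2 w)).
G1: fails — bR²d, bRb but no w with dRw and bR²w.
G2: holds.
G3: fails — w1R²w0, w1Rw2 but no w with w0Rw and w2R²w.
G4: holds.
Valid on: G2, G4.

G2, G4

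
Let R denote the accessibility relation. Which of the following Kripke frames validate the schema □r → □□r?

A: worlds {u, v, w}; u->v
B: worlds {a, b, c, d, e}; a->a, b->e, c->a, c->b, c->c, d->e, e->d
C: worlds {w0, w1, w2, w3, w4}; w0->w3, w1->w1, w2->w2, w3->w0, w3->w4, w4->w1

The schema corresponds to transitivity: ∀x ∀y ∀z (Rxy ∧ Ryz → Rxz).
A: condition met.
B: fails — Red and Rde but not Ree.
C: fails — Rw3w0 and Rw0w3 but not Rw3w3.
Valid on: A.

A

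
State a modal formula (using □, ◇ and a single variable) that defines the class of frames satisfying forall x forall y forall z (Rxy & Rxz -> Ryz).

This is the Euclidean property; the standard corresponding axiom is 5: ◇s → □◇s.
Suppose ◇s→□◇s is valid. Take Rxy, Rxz and set V(s)={y}. Then ◇s at x, so □◇s at x, so ◇s at z, so some w with Rzw has s; w=y, i.e. Rzy. By symmetry of the argument, Ryz.

◇s → □◇s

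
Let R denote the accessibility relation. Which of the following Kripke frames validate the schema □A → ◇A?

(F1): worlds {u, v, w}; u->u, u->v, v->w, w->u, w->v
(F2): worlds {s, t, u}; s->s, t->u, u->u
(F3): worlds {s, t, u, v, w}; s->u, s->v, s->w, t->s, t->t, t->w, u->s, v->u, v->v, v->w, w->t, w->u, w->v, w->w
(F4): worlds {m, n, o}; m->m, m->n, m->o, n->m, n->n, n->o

This is the axiom for seriality; its first-order frame correspondent is ∀x ∃y Rxy.
(F1): satisfies the condition.
(F2): satisfies the condition.
(F3): satisfies the condition.
(F4): fails — world o has no successor.

(F1), (F2), (F3)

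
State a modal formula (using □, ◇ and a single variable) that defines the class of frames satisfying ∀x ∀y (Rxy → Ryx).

s → □◇s

A defining formula is s → □◇s (the B axiom).
Suppose s→□◇s is valid. Take Rxy and set V(s)={x}. Then s at x, so □◇s at x, so ◇s at y, so some z with Ryz has s; z=x, i.e. Ryx.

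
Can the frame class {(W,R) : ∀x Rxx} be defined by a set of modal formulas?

Yes — defined by □q → q

This is a Sahlqvist condition; the T axiom □q → q defines it.
Suppose □q→q is valid. At any x set V(q)={w : Rxw}. Then □q holds at x, so q holds at x, i.e. Rxx.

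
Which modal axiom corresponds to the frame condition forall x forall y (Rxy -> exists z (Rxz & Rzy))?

This is density; the standard corresponding axiom is C4: □□p → □p.

□□p → □p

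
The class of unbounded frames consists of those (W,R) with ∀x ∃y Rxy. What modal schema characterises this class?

The condition is seriality. The D schema □ψ → ◇ψ defines it.

□ψ → ◇ψ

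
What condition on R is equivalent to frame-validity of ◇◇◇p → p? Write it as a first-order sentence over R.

This is a Sahlqvist (Geach-type) schema ◇^3□^0p → □^0◇^0p.
Minimal-valuation argument: fix x; take any y with xR^3y and any z with xR^0z. Set V(p) to the set of worlds R-reachable from y in exactly 0 steps. Then □^0p holds at y, so the antecedent holds at x; validity forces ◇^0p at z, giving a w with zR^0w and yR^0w.
First-order correspondent: ∀x ∀y (xR³y → ∃w (y = w ∧ x = w)).

∀x ∀y (xR³y → ∃w (y = w ∧ x = w))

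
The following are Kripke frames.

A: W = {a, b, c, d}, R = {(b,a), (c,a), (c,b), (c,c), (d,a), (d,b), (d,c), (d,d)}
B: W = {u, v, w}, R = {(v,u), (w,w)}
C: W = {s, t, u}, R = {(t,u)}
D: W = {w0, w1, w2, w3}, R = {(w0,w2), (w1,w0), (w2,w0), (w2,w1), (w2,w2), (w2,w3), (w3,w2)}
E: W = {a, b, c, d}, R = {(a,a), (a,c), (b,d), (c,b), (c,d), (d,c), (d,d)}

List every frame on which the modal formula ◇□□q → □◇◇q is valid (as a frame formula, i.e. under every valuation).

D, E

Frame correspondent (Sahlqvist): ∀x ∀y ∀z ((xRy ∧ xRz) → ∃w (yR²w ∧ zR²w)) — i.e. a generalized confluence (Geach) condition.
A: fails — bRa, bRa but no w with aR²w and aR²w.
B: fails — vRu, vRu but no t with uR²t and uR²t.
C: fails — tRu, tRu but no w with uR²w and uR²w.
D: holds.
E: holds.
Valid on: D, E.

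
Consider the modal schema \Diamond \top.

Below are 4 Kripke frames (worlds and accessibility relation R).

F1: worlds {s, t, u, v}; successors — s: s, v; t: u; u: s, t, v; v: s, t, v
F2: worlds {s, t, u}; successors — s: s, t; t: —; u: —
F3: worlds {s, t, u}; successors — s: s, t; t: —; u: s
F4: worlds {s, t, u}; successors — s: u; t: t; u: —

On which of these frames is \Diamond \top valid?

Frame correspondent (Sahlqvist): \forall x \exists y Rxy — i.e. seriality.
F1: holds.
F2: fails — world t has no successor.
F3: fails — world t has no successor.
F4: fails — world u has no successor.

F1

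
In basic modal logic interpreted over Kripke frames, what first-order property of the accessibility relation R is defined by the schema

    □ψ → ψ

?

Suppose □ψ→ψ is valid. At any x set V(ψ)={w : Rxw}. Then □ψ holds at x, so ψ holds at x, i.e. Rxx.

Reflexivity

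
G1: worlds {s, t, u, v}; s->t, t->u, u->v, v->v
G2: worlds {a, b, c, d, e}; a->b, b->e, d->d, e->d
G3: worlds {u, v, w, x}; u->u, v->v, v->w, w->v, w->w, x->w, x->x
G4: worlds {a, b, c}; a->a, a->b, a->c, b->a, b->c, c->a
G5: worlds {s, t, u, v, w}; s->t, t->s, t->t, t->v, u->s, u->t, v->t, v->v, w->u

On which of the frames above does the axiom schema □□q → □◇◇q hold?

G3, G4, G5

The schema corresponds to a generalized confluence (Geach) condition: ∀x ∀z (xRz → ∃w (xR²w ∧ zR²w)).
G1: fails — sRt but no w with sR²w and tR²w.
G2: fails — aRb but no w with aR²w and bR²w.
G3: condition met.
G4: condition met.
G5: condition met.
Valid on: G3, G4, G5.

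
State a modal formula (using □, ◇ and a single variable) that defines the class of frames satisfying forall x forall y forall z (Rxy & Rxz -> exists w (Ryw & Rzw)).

◇□q → □◇q

The condition is convergence. The .2 schema ◇□q → □◇q defines it.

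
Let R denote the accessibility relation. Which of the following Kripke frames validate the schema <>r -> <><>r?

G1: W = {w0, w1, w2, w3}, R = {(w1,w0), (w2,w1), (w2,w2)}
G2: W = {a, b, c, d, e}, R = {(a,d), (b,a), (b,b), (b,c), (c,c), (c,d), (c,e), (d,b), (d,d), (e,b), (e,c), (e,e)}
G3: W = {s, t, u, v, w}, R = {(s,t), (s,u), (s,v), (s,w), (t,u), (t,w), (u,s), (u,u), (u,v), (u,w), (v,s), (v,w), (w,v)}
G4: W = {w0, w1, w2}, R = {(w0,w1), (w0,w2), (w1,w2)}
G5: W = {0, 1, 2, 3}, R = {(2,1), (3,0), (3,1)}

Frame correspondent (Sahlqvist): forall x forall y (xRy -> exists w (y = w & x R^2 w)) — i.e. a generalized confluence (Geach) condition.
G1: fails — w1Rw0 but no w with w0=w and w1R²w.
G2: holds.
G3: fails — sRt but no w* with t=w* and sR²w*.
G4: fails — w0Rw1 but no w with w1=w and w0R²w.
G5: fails — 2R1 but no w with 1=w and 2R²w.
Valid on: G2.

G2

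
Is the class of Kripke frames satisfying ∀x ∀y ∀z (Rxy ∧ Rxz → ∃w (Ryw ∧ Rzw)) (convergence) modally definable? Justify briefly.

The condition is convergence. A defining modal formula is ◇□p → □◇p.
Suppose ◇□p→□◇p is valid. Take Rxy, Rxz and set V(p)={w : Ryw}. Then □p at y so ◇□p at x, so □◇p at x, so ◇p at z, giving w with Rzw and Ryw.

Yes — defined by ◇□p → □◇p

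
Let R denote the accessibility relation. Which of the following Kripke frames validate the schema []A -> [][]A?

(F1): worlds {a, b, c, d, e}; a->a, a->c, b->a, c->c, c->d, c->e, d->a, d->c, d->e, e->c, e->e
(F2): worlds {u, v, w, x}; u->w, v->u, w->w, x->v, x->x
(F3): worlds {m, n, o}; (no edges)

Frame correspondent (Sahlqvist): forall x forall y forall z (Rxy & Ryz -> Rxz) — i.e. transitivity.
(F1): fails — Rcd and Rda but not Rca.
(F2): fails — Rvu and Ruw but not Rvw.
(F3): holds.
Valid on: (F3).

(F3)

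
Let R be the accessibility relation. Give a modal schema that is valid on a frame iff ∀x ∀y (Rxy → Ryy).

This is shift-reflexivity; the standard corresponding axiom is T□: □(□q → q).
Suppose □(□q→q) is valid. Take Rxy and set V(q)={w : Ryw}. Then at y, □q holds; since □(□q→q) at x, □q→q at y, so q at y, i.e. Ryy.

□(□q → q)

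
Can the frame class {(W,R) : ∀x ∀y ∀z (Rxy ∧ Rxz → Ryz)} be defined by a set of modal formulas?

Yes — defined by ◇q → □◇q

Yes: it is the Euclidean property, defined by the 5 schema ◇q → □◇q.
Suppose ◇q→□◇q is valid. Take Rxy, Rxz and set V(q)={y}. Then ◇q at x, so □◇q at x, so ◇q at z, so some w with Rzw has q; w=y, i.e. Rzy. By symmetry of the argument, Ryz.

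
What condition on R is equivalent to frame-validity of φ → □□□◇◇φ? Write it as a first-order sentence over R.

∀x ∀z (xR³z → ∃w (x = w ∧ zR²w))

This is a Sahlqvist (Geach-type) schema ◇^0□^0φ → □^3◇^2φ.
First-order correspondent: ∀x ∀z (xR³z → ∃w (x = w ∧ zR²w)).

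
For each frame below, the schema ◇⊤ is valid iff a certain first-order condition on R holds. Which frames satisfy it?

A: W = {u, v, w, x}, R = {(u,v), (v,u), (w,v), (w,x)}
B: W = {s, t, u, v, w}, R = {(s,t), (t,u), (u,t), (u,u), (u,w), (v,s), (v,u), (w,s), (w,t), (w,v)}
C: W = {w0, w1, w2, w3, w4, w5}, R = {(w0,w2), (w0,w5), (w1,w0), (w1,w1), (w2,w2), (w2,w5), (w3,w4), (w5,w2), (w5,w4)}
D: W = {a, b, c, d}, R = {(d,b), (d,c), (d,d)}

The schema corresponds to seriality: ∀x ∃y Rxy.
A: fails — world x has no successor.
B: holds.
C: fails — world w4 has no successor.
D: fails — world a has no successor.
Valid on: B.

B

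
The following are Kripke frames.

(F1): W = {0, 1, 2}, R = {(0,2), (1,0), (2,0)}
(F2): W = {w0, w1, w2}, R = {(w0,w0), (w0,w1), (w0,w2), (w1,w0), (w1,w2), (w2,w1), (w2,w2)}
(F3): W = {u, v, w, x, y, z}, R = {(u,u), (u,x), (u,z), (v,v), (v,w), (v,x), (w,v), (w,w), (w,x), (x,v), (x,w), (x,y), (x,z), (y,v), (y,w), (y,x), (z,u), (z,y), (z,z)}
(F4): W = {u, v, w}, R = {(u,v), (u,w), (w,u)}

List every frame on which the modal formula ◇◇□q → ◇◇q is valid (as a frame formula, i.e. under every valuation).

(F2), (F3)

Frame correspondent (Sahlqvist): ∀x ∀y (xR²y → ∃w (yRw ∧ xR²w)) — i.e. a generalized confluence (Geach) condition.
(F1): fails — 0R²0 but no w with 0Rw and 0R²w.
(F2): holds.
(F3): holds.
(F4): fails — uR²u but no t with uRt and uR²t.
Valid on: (F2), (F3).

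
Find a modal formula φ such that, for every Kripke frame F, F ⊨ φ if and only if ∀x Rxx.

The condition is reflexivity. The T schema □q → q defines it.
Suppose □q→q is valid. At any x set V(q)={w : Rxw}. Then □q holds at x, so q holds at x, i.e. Rxx.

□q → q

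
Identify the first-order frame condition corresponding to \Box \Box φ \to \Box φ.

density: \forall x \forall y (Rxy \to \exists z (Rxz \wedge Rzy))

Suppose □□φ→□φ is valid. Take Rxy and set V(φ)={w : xR²w}. Then □□φ at x, so □φ at x, so φ at y, i.e. ∃z(Rxz∧Rzy).
Conversely, any frame satisfying \forall x \forall y (Rxy \to \exists z (Rxz \wedge Rzy)) validates the schema.
So the correspondent is density.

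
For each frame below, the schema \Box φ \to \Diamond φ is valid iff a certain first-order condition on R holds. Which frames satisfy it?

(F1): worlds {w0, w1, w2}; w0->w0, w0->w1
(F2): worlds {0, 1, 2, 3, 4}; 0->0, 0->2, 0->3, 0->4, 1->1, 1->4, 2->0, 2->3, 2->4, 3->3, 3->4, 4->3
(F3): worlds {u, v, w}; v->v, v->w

(F2)

Frame correspondent (Sahlqvist): \forall x \exists y Rxy — i.e. seriality.
(F1): fails — world w1 has no successor.
(F2): condition met.
(F3): fails — world u has no successor.
Valid on: (F2).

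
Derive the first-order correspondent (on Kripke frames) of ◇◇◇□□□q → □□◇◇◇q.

∀x ∀y ∀z ((xR³y ∧ xR²z) → ∃w (yR³w ∧ zR³w))

This is a Sahlqvist (Geach-type) schema ◇^3□^3q → □^2◇^3q.
Minimal-valuation argument: fix x; take any y with xR^3y and any z with xR^2z. Set V(q) to the set of worlds R-reachable from y in exactly 3 steps. Then □^3q holds at y, so the antecedent holds at x; validity forces ◇^3q at z, giving a w with zR^3w and yR^3w.
First-order correspondent: ∀x ∀y ∀z ((xR³y ∧ xR²z) → ∃w (yR³w ∧ zR³w)).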